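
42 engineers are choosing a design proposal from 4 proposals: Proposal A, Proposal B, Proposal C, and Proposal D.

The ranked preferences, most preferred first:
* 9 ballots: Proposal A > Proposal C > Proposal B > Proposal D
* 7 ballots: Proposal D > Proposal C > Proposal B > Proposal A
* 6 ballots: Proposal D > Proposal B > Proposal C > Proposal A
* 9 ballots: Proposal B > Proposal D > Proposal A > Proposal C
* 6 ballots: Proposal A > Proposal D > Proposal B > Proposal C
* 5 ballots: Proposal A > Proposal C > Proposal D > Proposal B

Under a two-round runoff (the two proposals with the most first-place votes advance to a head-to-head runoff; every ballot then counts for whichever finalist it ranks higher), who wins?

Proposal D

Round 1 first-place votes: Proposal A 20, Proposal B 9, Proposal C 0, Proposal D 13. Proposal A and Proposal D advance.
Runoff: Proposal A is ranked above Proposal D on 20 ballots, Proposal D above Proposal A on 22.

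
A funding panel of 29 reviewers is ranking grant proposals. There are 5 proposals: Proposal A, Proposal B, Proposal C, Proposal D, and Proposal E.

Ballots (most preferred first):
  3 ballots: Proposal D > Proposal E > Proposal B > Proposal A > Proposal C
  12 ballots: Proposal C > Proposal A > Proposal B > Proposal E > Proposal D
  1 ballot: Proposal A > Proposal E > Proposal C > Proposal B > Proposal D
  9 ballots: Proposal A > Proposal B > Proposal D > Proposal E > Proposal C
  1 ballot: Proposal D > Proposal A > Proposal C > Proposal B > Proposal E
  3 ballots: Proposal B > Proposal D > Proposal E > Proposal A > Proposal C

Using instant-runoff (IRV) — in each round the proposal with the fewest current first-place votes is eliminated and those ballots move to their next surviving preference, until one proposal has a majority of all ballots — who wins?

Round 1: Proposal A 10, Proposal B 3, Proposal C 12, Proposal D 4, Proposal E 0. Proposal E eliminated.
Round 2: Proposal A 10, Proposal B 3, Proposal C 12, Proposal D 4. Proposal B eliminated.
Round 3: Proposal A 10, Proposal C 12, Proposal D 7. Proposal D eliminated.
Round 4: Proposal A 17, Proposal C 12. Proposal A has a majority (≥15).

Proposal A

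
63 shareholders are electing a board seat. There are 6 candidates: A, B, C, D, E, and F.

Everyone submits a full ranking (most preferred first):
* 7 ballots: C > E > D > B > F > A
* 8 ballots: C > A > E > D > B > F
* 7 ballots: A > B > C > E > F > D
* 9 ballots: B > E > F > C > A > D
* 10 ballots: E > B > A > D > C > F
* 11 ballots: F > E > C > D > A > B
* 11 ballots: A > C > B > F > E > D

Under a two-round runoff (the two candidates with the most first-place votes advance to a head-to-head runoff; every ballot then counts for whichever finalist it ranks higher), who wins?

C

Round 1 first-place votes: A 18, B 9, C 15, D 0, E 10, F 11. A and C advance.
Runoff: A is ranked above C on 28 ballots, C above A on 35.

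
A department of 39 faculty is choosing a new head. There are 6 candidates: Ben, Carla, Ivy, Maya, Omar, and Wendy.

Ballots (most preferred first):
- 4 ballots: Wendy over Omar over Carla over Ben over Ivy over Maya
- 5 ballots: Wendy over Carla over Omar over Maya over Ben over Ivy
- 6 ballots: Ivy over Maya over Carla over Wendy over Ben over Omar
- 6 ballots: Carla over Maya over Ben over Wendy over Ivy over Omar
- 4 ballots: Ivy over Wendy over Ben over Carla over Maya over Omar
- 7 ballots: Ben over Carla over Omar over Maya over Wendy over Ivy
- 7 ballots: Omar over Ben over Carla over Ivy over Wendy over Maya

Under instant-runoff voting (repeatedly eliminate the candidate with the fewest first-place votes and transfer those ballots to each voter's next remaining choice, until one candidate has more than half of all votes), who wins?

Ben

Round 1: Ben 7, Carla 6, Ivy 10, Maya 0, Omar 7, Wendy 9. Maya eliminated.
Round 2: Ben 7, Carla 6, Ivy 10, Omar 7, Wendy 9. Carla eliminated.
Round 3: Ben 13, Ivy 10, Omar 7, Wendy 9. Omar eliminated.
Round 4: Ben 20, Ivy 10, Wendy 9. Ben has a majority (≥20).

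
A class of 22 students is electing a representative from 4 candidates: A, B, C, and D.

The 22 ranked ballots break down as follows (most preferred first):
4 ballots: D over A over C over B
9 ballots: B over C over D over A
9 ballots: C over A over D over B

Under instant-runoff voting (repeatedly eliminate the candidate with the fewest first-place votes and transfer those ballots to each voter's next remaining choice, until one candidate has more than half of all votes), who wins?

Round 1: A 0, B 9, C 9, D 4. A eliminated.
Round 2: B 9, C 9, D 4. D eliminated.
Round 3: B 9, C 13. C has a majority (≥12).

C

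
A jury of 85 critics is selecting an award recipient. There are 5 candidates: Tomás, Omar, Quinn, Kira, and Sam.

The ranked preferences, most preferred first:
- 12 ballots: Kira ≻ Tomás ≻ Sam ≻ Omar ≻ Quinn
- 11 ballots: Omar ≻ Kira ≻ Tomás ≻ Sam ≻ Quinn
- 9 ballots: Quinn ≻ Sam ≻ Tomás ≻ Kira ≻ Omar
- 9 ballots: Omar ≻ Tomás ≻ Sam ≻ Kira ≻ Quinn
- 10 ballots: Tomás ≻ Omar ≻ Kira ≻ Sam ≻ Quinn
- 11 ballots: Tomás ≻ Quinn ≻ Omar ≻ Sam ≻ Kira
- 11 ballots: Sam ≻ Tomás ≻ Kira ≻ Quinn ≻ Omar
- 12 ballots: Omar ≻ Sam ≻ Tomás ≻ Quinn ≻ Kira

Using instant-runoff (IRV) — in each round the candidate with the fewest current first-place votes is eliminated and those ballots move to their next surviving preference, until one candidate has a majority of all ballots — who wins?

Tomás

Round 1: Tomás 21, Omar 32, Quinn 9, Kira 12, Sam 11. Quinn eliminated.
Round 2: Tomás 21, Omar 32, Kira 12, Sam 20. Kira eliminated.
Round 3: Tomás 33, Omar 32, Sam 20. Sam eliminated.
Round 4: Tomás 53, Omar 32. Tomás has a majority (≥43).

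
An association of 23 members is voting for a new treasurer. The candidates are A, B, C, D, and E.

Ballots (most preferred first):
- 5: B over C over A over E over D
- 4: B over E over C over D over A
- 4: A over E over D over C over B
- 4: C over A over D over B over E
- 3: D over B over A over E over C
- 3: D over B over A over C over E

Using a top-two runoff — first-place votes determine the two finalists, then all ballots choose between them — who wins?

Round 1 first-place votes: A 4, B 9, C 4, D 6, E 0. B and D advance.
Runoff: B is ranked above D on 9 ballots, D above B on 14.

D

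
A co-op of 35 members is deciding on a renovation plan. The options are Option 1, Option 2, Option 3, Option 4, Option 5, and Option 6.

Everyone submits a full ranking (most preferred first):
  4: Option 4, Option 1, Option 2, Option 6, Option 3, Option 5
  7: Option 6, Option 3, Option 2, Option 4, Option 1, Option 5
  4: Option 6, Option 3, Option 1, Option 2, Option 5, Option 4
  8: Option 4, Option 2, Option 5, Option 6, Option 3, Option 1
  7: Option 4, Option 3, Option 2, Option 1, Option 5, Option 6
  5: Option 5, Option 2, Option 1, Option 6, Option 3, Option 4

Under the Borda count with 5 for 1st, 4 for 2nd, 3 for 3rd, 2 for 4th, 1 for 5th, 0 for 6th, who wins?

Option 2

Option 1: 4×4 + 7×1 + 4×3 + 8×0 + 7×2 + 5×3 = 64
Option 2: 4×3 + 7×3 + 4×2 + 8×4 + 7×3 + 5×4 = 114
Option 3: 4×1 + 7×4 + 4×4 + 8×1 + 7×4 + 5×1 = 89
Option 4: 4×5 + 7×2 + 4×0 + 8×5 + 7×5 + 5×0 = 109
Option 5: 4×0 + 7×0 + 4×1 + 8×3 + 7×1 + 5×5 = 60
Option 6: 4×2 + 7×5 + 4×5 + 8×2 + 7×0 + 5×2 = 89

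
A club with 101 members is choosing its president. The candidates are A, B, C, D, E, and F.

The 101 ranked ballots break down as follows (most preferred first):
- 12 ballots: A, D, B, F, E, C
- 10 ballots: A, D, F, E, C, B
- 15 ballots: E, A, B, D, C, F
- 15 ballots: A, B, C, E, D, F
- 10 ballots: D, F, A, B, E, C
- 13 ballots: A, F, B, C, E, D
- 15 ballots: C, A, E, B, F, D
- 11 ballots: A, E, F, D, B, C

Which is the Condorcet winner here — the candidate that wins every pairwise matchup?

A

A vs B: 101–0
A vs C: 86–15
A vs D: 91–10
A vs E: 86–15
A vs F: 91–10
A beats every other candidate.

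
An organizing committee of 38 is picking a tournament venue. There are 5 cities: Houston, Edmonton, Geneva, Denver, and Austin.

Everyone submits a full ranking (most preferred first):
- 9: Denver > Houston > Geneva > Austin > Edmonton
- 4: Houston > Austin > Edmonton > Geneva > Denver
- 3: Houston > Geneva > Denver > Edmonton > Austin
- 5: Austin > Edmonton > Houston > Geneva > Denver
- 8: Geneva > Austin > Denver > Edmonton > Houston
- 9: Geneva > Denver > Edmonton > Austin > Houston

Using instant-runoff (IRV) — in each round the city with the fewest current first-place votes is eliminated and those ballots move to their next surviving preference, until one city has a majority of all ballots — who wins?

Round 1: Houston 7, Edmonton 0, Geneva 17, Denver 9, Austin 5. Edmonton eliminated.
Round 2: Houston 7, Geneva 17, Denver 9, Austin 5. Austin eliminated.
Round 3: Houston 12, Geneva 17, Denver 9. Denver eliminated.
Round 4: Houston 21, Geneva 17. Houston has a majority (≥20).

Houston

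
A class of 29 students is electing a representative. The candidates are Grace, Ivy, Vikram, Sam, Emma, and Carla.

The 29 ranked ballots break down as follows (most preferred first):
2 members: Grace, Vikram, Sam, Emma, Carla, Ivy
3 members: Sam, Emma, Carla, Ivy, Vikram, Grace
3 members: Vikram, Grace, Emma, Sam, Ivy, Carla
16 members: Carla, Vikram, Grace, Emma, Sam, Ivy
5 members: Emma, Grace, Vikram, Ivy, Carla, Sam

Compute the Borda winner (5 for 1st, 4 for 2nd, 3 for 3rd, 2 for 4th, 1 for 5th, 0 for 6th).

Grace: 2×5 + 3×0 + 3×4 + 16×3 + 5×4 = 90
Ivy: 2×0 + 3×2 + 3×1 + 16×0 + 5×2 = 19
Vikram: 2×4 + 3×1 + 3×5 + 16×4 + 5×3 = 105
Sam: 2×3 + 3×5 + 3×2 + 16×1 + 5×0 = 43
Emma: 2×2 + 3×4 + 3×3 + 16×2 + 5×5 = 82
Carla: 2×1 + 3×3 + 3×0 + 16×5 + 5×1 = 96

Vikram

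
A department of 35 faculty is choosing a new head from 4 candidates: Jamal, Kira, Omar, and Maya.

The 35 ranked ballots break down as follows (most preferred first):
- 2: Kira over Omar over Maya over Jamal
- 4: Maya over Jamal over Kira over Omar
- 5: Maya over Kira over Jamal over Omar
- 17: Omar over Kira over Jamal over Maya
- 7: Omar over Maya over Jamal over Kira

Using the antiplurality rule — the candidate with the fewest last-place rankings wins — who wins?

Last-place votes: Jamal 2, Kira 7, Omar 9, Maya 17.

Jamal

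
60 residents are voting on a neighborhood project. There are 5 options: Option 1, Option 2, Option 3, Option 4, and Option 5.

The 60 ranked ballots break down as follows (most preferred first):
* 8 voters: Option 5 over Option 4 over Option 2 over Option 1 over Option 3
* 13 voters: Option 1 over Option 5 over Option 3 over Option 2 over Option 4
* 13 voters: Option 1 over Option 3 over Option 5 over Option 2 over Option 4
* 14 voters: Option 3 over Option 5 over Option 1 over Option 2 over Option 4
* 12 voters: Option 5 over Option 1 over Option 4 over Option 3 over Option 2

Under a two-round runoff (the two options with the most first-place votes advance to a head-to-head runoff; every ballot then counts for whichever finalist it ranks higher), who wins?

Round 1 first-place votes: Option 1 26, Option 2 0, Option 3 14, Option 4 0, Option 5 20. Option 1 and Option 5 advance.
Runoff: Option 1 is ranked above Option 5 on 26 ballots, Option 5 above Option 1 on 34.

Option 5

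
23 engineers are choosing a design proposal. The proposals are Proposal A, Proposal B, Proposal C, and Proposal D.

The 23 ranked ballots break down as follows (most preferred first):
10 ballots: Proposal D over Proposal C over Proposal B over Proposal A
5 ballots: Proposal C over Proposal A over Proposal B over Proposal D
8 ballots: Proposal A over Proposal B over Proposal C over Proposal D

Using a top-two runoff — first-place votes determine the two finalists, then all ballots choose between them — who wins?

Round 1 first-place votes: Proposal A 8, Proposal B 0, Proposal C 5, Proposal D 10. Proposal D and Proposal A advance.
Runoff: Proposal D is ranked above Proposal A on 10 ballots, Proposal A above Proposal D on 13.

Proposal A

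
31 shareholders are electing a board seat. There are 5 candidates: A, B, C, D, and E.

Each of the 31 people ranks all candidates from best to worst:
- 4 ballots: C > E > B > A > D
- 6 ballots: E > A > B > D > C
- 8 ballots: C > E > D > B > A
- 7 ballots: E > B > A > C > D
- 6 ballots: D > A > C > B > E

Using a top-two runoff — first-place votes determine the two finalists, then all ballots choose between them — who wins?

Round 1 first-place votes: A 0, B 0, C 12, D 6, E 13. E and C advance.
Runoff: E is ranked above C on 13 ballots, C above E on 18.

C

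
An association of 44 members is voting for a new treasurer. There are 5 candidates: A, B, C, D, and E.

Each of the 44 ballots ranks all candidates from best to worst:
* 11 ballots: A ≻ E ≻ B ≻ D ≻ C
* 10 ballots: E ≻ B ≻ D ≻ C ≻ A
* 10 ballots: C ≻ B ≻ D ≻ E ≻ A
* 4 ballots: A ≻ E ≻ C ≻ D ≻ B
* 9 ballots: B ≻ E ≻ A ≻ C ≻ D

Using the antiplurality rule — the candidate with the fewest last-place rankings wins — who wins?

Last-place votes: A 20, B 4, C 11, D 9, E 0.

E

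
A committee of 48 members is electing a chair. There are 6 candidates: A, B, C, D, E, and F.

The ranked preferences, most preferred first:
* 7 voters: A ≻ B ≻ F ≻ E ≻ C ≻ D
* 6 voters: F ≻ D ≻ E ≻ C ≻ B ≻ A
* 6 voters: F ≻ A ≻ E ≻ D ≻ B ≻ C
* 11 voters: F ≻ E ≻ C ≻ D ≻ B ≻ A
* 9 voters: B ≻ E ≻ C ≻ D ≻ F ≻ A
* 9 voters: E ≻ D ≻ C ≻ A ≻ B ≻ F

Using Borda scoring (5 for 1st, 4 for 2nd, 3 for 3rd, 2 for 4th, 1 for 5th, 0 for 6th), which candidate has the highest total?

A: 7×5 + 6×0 + 6×4 + 11×0 + 9×0 + 9×2 = 77
B: 7×4 + 6×1 + 6×1 + 11×1 + 9×5 + 9×1 = 105
C: 7×1 + 6×2 + 6×0 + 11×3 + 9×3 + 9×3 = 106
D: 7×0 + 6×4 + 6×2 + 11×2 + 9×2 + 9×4 = 112
E: 7×2 + 6×3 + 6×3 + 11×4 + 9×4 + 9×5 = 175
F: 7×3 + 6×5 + 6×5 + 11×5 + 9×1 + 9×0 = 145

E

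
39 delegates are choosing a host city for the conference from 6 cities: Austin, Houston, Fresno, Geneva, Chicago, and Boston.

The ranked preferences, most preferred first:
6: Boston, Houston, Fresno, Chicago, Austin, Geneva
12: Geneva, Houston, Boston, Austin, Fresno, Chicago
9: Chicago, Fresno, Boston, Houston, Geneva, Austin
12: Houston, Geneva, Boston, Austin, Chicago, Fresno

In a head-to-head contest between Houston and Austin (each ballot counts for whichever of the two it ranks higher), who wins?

Houston is ranked above Austin on 39 ballots; Austin above Houston on 0.

Houston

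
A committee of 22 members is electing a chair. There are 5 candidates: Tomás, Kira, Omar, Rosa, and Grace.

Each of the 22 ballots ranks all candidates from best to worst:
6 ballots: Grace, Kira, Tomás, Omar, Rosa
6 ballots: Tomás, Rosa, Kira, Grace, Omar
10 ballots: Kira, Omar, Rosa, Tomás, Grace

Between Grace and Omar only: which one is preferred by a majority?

Grace

Grace is ranked above Omar on 12 ballots; Omar above Grace on 10.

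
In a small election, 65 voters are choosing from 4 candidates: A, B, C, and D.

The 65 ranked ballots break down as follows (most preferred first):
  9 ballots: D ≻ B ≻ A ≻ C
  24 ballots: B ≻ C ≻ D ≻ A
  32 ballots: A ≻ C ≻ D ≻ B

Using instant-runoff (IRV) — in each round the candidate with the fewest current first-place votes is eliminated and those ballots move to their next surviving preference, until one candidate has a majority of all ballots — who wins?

Round 1: A 32, B 24, C 0, D 9. C eliminated.
Round 2: A 32, B 24, D 9. D eliminated.
Round 3: A 32, B 33. B has a majority (≥33).

B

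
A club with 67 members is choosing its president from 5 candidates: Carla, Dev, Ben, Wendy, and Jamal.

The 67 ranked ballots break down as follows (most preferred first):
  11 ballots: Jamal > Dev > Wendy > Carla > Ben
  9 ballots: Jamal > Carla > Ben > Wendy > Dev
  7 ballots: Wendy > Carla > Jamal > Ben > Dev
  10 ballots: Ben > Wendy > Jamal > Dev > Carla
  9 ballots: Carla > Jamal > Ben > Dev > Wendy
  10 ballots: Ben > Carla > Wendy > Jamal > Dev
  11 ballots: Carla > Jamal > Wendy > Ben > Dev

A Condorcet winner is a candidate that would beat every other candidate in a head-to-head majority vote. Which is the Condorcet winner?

Carla

Carla vs Dev: 46–21
Carla vs Ben: 47–20
Carla vs Wendy: 39–28
Carla vs Jamal: 37–30
Carla beats every other candidate.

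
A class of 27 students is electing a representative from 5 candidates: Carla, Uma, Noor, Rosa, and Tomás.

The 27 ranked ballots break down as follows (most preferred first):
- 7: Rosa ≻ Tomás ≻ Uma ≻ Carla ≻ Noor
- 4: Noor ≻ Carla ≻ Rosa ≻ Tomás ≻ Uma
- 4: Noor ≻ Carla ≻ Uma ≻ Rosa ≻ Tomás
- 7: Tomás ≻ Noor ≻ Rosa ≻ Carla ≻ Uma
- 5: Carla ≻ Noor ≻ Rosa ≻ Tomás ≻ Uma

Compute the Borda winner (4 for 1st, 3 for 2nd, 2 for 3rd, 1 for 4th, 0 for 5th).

Carla: 7×1 + 4×3 + 4×3 + 7×1 + 5×4 = 58
Uma: 7×2 + 4×0 + 4×2 + 7×0 + 5×0 = 22
Noor: 7×0 + 4×4 + 4×4 + 7×3 + 5×3 = 68
Rosa: 7×4 + 4×2 + 4×1 + 7×2 + 5×2 = 64
Tomás: 7×3 + 4×1 + 4×0 + 7×4 + 5×1 = 58

Noor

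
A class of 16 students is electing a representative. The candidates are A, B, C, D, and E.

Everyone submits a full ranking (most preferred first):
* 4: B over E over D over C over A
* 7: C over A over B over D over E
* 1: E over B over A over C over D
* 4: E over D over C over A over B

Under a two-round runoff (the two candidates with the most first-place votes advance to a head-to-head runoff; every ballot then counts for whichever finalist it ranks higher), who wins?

E

Round 1 first-place votes: A 0, B 4, C 7, D 0, E 5. C and E advance.
Runoff: C is ranked above E on 7 ballots, E above C on 9.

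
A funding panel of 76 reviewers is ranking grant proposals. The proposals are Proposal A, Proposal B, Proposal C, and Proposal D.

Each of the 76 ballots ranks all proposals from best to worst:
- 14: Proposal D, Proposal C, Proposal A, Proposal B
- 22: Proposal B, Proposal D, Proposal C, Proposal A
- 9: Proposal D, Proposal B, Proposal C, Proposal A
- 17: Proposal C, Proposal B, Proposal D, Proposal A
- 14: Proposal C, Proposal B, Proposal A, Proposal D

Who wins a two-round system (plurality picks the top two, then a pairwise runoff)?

Proposal D

Round 1 first-place votes: Proposal A 0, Proposal B 22, Proposal C 31, Proposal D 23. Proposal C and Proposal D advance.
Runoff: Proposal C is ranked above Proposal D on 31 ballots, Proposal D above Proposal C on 45.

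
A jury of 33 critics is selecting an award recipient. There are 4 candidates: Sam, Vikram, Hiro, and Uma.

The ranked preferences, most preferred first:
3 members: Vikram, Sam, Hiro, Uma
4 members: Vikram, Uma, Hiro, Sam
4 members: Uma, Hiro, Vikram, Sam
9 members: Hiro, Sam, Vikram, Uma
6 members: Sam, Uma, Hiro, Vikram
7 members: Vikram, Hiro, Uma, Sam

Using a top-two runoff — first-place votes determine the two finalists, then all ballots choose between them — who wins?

Round 1 first-place votes: Sam 6, Vikram 14, Hiro 9, Uma 4. Vikram and Hiro advance.
Runoff: Vikram is ranked above Hiro on 14 ballots, Hiro above Vikram on 19.

Hiro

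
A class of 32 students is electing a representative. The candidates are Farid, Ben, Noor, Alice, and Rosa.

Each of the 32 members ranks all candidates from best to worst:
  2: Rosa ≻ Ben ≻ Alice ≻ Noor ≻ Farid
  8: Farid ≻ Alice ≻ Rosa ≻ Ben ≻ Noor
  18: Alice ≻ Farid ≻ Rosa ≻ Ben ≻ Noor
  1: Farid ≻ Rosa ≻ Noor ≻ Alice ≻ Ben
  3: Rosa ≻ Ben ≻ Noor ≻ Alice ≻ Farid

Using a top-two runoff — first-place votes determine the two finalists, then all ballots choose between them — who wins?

Alice

Round 1 first-place votes: Farid 9, Ben 0, Noor 0, Alice 18, Rosa 5. Alice and Farid advance.
Runoff: Alice is ranked above Farid on 23 ballots, Farid above Alice on 9.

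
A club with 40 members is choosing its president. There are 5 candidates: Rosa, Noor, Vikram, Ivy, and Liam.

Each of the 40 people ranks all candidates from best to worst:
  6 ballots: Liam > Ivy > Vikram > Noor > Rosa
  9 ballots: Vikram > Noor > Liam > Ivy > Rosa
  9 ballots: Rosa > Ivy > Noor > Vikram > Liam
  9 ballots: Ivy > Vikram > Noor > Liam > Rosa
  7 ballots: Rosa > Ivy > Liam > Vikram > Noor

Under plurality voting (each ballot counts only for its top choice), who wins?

Rosa

First-place votes: Rosa 16, Noor 0, Vikram 9, Ivy 9, Liam 6.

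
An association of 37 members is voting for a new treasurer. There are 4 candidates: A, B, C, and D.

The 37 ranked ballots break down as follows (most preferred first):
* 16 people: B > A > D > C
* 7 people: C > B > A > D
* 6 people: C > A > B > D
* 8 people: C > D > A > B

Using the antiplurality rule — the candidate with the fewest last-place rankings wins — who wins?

Last-place votes: A 0, B 8, C 16, D 13.

A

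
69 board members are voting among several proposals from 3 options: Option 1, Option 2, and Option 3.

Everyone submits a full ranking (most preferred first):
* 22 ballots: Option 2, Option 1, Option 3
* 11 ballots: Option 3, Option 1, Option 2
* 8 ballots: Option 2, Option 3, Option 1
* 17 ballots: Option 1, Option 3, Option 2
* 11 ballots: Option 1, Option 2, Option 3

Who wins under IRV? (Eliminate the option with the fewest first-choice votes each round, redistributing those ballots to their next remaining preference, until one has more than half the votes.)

Option 1

Round 1: Option 1 28, Option 2 30, Option 3 11. Option 3 eliminated.
Round 2: Option 1 39, Option 2 30. Option 1 has a majority (≥35).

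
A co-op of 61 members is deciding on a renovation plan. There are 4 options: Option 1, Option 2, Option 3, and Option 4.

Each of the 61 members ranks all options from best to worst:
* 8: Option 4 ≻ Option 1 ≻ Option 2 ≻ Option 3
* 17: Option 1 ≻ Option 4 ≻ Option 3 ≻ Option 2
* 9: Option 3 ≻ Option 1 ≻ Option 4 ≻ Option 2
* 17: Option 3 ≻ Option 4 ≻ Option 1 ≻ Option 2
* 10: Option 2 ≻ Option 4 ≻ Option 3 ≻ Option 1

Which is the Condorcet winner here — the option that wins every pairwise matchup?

Option 4 vs Option 1: 35–26
Option 4 vs Option 2: 51–10
Option 4 vs Option 3: 35–26
Option 4 beats every other option.

Option 4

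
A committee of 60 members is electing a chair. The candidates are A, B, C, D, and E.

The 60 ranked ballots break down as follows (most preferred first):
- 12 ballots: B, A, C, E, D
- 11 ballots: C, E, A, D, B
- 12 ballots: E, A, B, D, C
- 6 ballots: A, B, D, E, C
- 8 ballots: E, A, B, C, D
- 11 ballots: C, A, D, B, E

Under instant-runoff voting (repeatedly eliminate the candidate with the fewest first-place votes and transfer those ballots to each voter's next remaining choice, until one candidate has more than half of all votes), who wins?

C

Round 1: A 6, B 12, C 22, D 0, E 20. D eliminated.
Round 2: A 6, B 12, C 22, E 20. A eliminated.
Round 3: B 18, C 22, E 20. B eliminated.
Round 4: C 34, E 26. C has a majority (≥31).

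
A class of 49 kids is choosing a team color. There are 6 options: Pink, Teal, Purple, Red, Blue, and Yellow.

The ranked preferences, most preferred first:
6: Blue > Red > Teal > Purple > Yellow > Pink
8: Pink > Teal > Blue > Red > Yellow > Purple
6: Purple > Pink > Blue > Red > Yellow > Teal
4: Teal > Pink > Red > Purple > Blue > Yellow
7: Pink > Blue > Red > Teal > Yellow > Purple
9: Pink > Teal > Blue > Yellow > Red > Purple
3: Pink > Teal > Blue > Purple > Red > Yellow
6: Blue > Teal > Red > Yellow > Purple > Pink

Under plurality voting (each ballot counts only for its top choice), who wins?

First-place votes: Pink 27, Teal 4, Purple 6, Red 0, Blue 12, Yellow 0.

Pink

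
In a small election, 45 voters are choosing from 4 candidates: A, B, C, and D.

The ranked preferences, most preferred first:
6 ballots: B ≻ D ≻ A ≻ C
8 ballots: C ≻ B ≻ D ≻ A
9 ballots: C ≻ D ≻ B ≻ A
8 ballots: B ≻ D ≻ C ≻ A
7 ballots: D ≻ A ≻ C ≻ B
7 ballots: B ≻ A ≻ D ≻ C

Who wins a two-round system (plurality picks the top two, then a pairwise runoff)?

C

Round 1 first-place votes: A 0, B 21, C 17, D 7. B and C advance.
Runoff: B is ranked above C on 21 ballots, C above B on 24.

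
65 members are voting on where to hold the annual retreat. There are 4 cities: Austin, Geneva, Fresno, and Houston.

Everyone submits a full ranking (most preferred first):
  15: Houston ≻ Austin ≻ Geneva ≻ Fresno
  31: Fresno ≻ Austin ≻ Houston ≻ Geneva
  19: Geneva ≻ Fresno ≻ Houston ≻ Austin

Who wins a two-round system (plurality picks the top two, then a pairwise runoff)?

Round 1 first-place votes: Austin 0, Geneva 19, Fresno 31, Houston 15. Fresno and Geneva advance.
Runoff: Fresno is ranked above Geneva on 31 ballots, Geneva above Fresno on 34.

Geneva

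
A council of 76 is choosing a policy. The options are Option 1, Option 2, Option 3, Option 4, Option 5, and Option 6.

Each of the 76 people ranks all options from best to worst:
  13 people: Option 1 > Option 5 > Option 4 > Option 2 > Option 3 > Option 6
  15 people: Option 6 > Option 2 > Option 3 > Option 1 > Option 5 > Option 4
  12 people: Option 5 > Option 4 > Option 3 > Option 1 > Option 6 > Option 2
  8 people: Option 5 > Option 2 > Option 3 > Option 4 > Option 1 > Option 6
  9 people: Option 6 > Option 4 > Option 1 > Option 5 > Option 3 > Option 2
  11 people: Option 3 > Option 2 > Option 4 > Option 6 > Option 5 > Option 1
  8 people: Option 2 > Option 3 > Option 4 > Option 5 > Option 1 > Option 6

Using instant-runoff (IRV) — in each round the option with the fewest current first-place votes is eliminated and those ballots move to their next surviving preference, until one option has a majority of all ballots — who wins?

Round 1: Option 1 13, Option 2 8, Option 3 11, Option 4 0, Option 5 20, Option 6 24. Option 4 eliminated.
Round 2: Option 1 13, Option 2 8, Option 3 11, Option 5 20, Option 6 24. Option 2 eliminated.
Round 3: Option 1 13, Option 3 19, Option 5 20, Option 6 24. Option 1 eliminated.
Round 4: Option 3 19, Option 5 33, Option 6 24. Option 3 eliminated.
Round 5: Option 5 41, Option 6 35. Option 5 has a majority (≥39).

Option 5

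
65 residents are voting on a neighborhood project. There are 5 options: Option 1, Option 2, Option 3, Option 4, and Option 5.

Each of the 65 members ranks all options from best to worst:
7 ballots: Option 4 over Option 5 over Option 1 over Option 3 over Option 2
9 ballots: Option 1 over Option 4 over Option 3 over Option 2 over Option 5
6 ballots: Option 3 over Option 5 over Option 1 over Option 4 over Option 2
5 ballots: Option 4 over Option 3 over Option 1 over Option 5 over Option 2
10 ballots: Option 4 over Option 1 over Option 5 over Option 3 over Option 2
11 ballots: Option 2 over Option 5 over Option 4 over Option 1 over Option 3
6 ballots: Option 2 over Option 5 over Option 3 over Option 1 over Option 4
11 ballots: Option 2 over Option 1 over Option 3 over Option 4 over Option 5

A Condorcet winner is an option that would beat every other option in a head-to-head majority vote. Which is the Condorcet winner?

Option 4 vs Option 1: 33–32
Option 4 vs Option 2: 37–28
Option 4 vs Option 3: 42–23
Option 4 vs Option 5: 42–23
Option 4 beats every other option.

Option 4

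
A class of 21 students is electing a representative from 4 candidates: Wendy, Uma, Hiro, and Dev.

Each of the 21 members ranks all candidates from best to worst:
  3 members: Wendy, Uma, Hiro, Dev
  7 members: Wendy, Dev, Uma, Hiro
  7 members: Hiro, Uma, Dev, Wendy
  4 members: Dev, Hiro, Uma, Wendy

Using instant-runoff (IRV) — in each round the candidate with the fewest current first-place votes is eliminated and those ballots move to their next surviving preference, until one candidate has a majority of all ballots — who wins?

Hiro

Round 1: Wendy 10, Uma 0, Hiro 7, Dev 4. Uma eliminated.
Round 2: Wendy 10, Hiro 7, Dev 4. Dev eliminated.
Round 3: Wendy 10, Hiro 11. Hiro has a majority (≥11).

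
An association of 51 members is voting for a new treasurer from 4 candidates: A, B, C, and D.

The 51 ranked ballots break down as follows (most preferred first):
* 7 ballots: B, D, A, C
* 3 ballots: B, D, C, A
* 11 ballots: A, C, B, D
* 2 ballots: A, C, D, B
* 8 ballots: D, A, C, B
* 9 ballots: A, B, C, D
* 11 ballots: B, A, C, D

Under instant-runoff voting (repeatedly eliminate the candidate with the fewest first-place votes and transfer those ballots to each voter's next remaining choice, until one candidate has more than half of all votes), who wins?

A

Round 1: A 22, B 21, C 0, D 8. C eliminated.
Round 2: A 22, B 21, D 8. D eliminated.
Round 3: A 30, B 21. A has a majority (≥26).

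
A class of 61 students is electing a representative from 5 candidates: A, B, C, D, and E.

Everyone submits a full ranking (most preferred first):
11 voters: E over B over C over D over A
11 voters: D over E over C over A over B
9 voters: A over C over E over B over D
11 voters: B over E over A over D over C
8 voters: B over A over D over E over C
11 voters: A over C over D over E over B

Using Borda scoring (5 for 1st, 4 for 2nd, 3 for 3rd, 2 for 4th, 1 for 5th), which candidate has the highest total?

A: 11×1 + 11×2 + 9×5 + 11×3 + 8×4 + 11×5 = 198
B: 11×4 + 11×1 + 9×2 + 11×5 + 8×5 + 11×1 = 179
C: 11×3 + 11×3 + 9×4 + 11×1 + 8×1 + 11×4 = 165
D: 11×2 + 11×5 + 9×1 + 11×2 + 8×3 + 11×3 = 165
E: 11×5 + 11×4 + 9×3 + 11×4 + 8×2 + 11×2 = 208

E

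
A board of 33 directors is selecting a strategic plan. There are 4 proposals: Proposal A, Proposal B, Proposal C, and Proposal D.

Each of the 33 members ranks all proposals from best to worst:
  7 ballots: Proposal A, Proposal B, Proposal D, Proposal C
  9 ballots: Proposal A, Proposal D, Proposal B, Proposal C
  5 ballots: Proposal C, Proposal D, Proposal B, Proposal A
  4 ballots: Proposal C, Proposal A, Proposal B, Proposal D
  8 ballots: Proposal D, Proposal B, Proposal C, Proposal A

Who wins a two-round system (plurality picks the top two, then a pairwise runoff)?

Round 1 first-place votes: Proposal A 16, Proposal B 0, Proposal C 9, Proposal D 8. Proposal A and Proposal C advance.
Runoff: Proposal A is ranked above Proposal C on 16 ballots, Proposal C above Proposal A on 17.

Proposal C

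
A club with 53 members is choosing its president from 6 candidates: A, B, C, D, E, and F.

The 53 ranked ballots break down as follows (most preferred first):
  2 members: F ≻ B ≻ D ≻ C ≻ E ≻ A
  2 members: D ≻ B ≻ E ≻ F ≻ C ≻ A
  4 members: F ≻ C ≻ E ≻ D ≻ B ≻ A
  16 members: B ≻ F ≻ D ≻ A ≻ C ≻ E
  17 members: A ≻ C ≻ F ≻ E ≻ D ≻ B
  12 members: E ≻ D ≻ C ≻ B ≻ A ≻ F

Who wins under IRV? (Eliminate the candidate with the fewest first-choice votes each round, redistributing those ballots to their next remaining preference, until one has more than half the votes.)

B

Round 1: A 17, B 16, C 0, D 2, E 12, F 6. C eliminated.
Round 2: A 17, B 16, D 2, E 12, F 6. D eliminated.
Round 3: A 17, B 18, E 12, F 6. F eliminated.
Round 4: A 17, B 20, E 16. E eliminated.
Round 5: A 17, B 36. B has a majority (≥27).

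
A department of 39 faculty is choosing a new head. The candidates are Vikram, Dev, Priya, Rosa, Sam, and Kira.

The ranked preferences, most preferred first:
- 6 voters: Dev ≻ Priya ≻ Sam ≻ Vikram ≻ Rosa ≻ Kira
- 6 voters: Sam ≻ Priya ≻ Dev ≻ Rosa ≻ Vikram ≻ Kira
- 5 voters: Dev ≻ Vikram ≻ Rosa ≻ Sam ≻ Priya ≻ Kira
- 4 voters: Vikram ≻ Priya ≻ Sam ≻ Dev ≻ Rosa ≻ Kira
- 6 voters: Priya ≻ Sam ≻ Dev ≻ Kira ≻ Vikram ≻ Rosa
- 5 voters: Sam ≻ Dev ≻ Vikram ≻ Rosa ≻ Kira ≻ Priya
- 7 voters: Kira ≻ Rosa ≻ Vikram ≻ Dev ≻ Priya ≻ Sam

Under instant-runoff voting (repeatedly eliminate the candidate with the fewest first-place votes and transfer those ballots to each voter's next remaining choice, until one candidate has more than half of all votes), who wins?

Round 1: Vikram 4, Dev 11, Priya 6, Rosa 0, Sam 11, Kira 7. Rosa eliminated.
Round 2: Vikram 4, Dev 11, Priya 6, Sam 11, Kira 7. Vikram eliminated.
Round 3: Dev 11, Priya 10, Sam 11, Kira 7. Kira eliminated.
Round 4: Dev 18, Priya 10, Sam 11. Priya eliminated.
Round 5: Dev 18, Sam 21. Sam has a majority (≥20).

Sam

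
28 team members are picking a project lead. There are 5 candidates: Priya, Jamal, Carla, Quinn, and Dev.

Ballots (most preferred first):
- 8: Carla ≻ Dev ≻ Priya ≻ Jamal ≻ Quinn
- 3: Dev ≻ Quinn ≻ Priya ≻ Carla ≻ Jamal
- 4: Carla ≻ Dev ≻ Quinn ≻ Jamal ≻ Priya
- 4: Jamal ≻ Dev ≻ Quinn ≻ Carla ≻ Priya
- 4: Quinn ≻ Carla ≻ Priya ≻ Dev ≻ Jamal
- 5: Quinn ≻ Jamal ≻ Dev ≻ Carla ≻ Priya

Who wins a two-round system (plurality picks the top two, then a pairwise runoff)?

Round 1 first-place votes: Priya 0, Jamal 4, Carla 12, Quinn 9, Dev 3. Carla and Quinn advance.
Runoff: Carla is ranked above Quinn on 12 ballots, Quinn above Carla on 16.

Quinn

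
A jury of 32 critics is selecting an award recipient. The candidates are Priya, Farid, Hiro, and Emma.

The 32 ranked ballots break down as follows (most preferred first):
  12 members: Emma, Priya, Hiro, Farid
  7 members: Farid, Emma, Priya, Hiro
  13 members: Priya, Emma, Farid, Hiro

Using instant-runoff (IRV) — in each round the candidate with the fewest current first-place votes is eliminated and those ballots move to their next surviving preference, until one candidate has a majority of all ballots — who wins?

Round 1: Priya 13, Farid 7, Hiro 0, Emma 12. Hiro eliminated.
Round 2: Priya 13, Farid 7, Emma 12. Farid eliminated.
Round 3: Priya 13, Emma 19. Emma has a majority (≥17).

Emma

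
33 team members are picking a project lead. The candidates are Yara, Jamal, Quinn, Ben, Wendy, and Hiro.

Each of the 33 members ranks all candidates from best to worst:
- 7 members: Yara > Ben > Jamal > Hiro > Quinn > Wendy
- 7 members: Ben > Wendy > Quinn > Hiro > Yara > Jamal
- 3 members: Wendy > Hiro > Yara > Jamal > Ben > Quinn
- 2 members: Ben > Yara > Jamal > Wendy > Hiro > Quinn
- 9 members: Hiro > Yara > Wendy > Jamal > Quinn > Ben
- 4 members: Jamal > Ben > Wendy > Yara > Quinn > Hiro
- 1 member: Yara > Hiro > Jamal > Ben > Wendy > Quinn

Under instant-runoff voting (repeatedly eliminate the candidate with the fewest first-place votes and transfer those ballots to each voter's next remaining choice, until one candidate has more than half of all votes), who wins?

Ben

Round 1: Yara 8, Jamal 4, Quinn 0, Ben 9, Wendy 3, Hiro 9. Quinn eliminated.
Round 2: Yara 8, Jamal 4, Ben 9, Wendy 3, Hiro 9. Wendy eliminated.
Round 3: Yara 8, Jamal 4, Ben 9, Hiro 12. Jamal eliminated.
Round 4: Yara 8, Ben 13, Hiro 12. Yara eliminated.
Round 5: Ben 20, Hiro 13. Ben has a majority (≥17).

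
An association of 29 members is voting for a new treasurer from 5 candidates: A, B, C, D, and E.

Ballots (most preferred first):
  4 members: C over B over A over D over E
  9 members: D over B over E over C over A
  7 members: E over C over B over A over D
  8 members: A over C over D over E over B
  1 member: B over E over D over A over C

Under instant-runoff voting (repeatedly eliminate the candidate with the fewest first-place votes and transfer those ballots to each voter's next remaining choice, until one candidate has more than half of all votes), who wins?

A

Round 1: A 8, B 1, C 4, D 9, E 7. B eliminated.
Round 2: A 8, C 4, D 9, E 8. C eliminated.
Round 3: A 12, D 9, E 8. E eliminated.
Round 4: A 19, D 10. A has a majority (≥15).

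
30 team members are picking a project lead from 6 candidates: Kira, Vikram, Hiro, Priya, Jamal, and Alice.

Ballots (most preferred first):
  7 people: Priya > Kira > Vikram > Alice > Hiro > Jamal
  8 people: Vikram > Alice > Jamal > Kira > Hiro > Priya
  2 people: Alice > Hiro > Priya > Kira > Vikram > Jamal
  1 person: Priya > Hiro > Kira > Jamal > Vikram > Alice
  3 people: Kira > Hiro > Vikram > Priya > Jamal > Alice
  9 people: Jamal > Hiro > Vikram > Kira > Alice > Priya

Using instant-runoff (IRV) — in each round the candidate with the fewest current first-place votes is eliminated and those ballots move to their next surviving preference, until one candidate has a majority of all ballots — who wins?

Round 1: Kira 3, Vikram 8, Hiro 0, Priya 8, Jamal 9, Alice 2. Hiro eliminated.
Round 2: Kira 3, Vikram 8, Priya 8, Jamal 9, Alice 2. Alice eliminated.
Round 3: Kira 3, Vikram 8, Priya 10, Jamal 9. Kira eliminated.
Round 4: Vikram 11, Priya 10, Jamal 9. Jamal eliminated.
Round 5: Vikram 20, Priya 10. Vikram has a majority (≥16).

Vikram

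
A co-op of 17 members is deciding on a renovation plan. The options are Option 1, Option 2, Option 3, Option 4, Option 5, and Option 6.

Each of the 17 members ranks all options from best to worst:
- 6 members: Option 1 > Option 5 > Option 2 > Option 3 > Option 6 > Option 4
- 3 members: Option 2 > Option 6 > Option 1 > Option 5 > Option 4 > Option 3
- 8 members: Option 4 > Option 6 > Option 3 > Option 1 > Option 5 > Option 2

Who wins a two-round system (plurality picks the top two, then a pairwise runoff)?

Option 1

Round 1 first-place votes: Option 1 6, Option 2 3, Option 3 0, Option 4 8, Option 5 0, Option 6 0. Option 4 and Option 1 advance.
Runoff: Option 4 is ranked above Option 1 on 8 ballots, Option 1 above Option 4 on 9.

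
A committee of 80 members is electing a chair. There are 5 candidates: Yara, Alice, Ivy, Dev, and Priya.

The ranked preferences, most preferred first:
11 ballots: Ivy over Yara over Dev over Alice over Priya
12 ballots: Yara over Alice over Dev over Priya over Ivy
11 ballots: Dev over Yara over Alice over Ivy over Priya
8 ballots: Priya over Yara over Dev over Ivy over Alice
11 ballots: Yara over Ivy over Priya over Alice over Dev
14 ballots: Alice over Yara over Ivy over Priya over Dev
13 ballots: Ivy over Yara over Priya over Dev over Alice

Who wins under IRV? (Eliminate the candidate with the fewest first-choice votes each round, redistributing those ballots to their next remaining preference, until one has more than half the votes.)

Round 1: Yara 23, Alice 14, Ivy 24, Dev 11, Priya 8. Priya eliminated.
Round 2: Yara 31, Alice 14, Ivy 24, Dev 11. Dev eliminated.
Round 3: Yara 42, Alice 14, Ivy 24. Yara has a majority (≥41).

Yara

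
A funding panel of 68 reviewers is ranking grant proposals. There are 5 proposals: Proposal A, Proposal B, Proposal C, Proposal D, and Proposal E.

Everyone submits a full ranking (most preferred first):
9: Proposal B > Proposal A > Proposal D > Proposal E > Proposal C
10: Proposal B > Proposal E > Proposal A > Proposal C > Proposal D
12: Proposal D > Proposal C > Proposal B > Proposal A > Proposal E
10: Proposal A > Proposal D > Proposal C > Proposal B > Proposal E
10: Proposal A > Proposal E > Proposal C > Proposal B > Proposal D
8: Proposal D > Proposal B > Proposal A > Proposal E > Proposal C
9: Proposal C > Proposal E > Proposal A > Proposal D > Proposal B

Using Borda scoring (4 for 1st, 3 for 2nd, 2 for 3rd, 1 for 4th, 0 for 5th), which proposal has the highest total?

Proposal A

Proposal A: 9×3 + 10×2 + 12×1 + 10×4 + 10×4 + 8×2 + 9×2 = 173
Proposal B: 9×4 + 10×4 + 12×2 + 10×1 + 10×1 + 8×3 + 9×0 = 144
Proposal C: 9×0 + 10×1 + 12×3 + 10×2 + 10×2 + 8×0 + 9×4 = 122
Proposal D: 9×2 + 10×0 + 12×4 + 10×3 + 10×0 + 8×4 + 9×1 = 137
Proposal E: 9×1 + 10×3 + 12×0 + 10×0 + 10×3 + 8×1 + 9×3 = 104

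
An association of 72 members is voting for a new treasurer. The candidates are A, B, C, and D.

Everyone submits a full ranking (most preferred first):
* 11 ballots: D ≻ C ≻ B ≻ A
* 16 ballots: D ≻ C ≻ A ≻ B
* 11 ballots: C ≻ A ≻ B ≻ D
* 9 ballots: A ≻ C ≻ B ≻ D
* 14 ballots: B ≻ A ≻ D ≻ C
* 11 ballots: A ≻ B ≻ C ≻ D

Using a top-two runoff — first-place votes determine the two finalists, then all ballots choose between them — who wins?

A

Round 1 first-place votes: A 20, B 14, C 11, D 27. D and A advance.
Runoff: D is ranked above A on 27 ballots, A above D on 45.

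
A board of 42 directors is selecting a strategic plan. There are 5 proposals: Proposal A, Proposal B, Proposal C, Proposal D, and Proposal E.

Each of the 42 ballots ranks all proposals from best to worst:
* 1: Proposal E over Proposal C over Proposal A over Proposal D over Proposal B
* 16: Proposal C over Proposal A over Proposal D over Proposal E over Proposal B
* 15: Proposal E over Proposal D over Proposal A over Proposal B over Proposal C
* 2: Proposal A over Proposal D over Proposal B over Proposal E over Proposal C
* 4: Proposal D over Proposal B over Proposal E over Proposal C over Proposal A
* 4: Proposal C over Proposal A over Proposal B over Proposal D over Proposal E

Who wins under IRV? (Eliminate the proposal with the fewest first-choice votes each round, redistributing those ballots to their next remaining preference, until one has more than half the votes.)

Proposal E

Round 1: Proposal A 2, Proposal B 0, Proposal C 20, Proposal D 4, Proposal E 16. Proposal B eliminated.
Round 2: Proposal A 2, Proposal C 20, Proposal D 4, Proposal E 16. Proposal A eliminated.
Round 3: Proposal C 20, Proposal D 6, Proposal E 16. Proposal D eliminated.
Round 4: Proposal C 20, Proposal E 22. Proposal E has a majority (≥22).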